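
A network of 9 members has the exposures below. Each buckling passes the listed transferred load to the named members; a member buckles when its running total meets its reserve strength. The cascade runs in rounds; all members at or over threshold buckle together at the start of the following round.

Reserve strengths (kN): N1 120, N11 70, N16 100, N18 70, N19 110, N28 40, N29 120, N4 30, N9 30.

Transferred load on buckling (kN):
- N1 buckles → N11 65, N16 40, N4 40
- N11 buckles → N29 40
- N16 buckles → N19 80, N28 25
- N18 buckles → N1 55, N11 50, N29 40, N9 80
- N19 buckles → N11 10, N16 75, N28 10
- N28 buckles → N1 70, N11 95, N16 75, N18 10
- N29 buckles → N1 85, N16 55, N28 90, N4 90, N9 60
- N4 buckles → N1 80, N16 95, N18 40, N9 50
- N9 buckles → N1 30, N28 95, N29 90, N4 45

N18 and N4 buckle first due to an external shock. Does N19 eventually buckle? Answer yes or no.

no

Round 1 — N18, N4 buckle (initial).
  N1: +55+80 → 135 ≥ 120
  N11: +50 → 50 < 70
  N16: +95 → 95 < 100
  N29: +40 → 40 < 120
  N9: +80+50 → 130 ≥ 30
Round 2 — N1, N9 buckle.
  N11: +65 → 115 ≥ 70
  N16: +40 → 135 ≥ 100
  N28: +95 → 95 ≥ 40
  N29: +90 → 130 ≥ 120
Round 3 — N11, N16, N28, N29 buckle.
  N19: +80 → 80 < 110
No further bucklings.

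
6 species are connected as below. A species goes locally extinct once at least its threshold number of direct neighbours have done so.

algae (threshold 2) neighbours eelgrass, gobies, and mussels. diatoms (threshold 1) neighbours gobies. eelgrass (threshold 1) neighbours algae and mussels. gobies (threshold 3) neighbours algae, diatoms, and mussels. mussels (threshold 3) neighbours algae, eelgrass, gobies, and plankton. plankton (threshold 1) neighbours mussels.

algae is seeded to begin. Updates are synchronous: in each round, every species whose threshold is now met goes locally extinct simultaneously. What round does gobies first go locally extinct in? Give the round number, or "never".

never

Round 1 — algae goes locally extinct (initial).
Round 2 — checking thresholds:
  eelgrass: 1 of 2 neighbours ≥ 1, goes locally extinct.
  gobies: 1 of 3 neighbours < 3, not yet.
  mussels: 1 of 4 neighbours < 3, not yet.
Round 3 — no new extinctions; cascade stops.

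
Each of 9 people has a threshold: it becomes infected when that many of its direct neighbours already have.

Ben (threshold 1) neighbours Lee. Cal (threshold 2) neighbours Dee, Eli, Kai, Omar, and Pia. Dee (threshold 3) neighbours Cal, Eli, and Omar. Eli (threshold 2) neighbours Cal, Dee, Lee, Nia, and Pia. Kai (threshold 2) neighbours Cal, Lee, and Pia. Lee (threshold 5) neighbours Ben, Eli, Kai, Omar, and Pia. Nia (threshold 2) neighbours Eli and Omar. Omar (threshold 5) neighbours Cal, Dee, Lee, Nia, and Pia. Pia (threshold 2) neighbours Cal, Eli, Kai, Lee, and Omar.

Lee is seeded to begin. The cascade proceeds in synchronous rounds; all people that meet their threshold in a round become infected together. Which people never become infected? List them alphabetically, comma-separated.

Cal, Dee, Eli, Kai, Nia, Omar, Pia

Round 1 — Lee becomes infected (initial).
Round 2 — checking thresholds:
  Ben: 1 of 1 neighbours ≥ 1, becomes infected.
  Eli: 1 of 5 neighbours < 2, holds.
  Kai: 1 of 3 neighbours < 2, holds.
  Omar: 1 of 5 neighbours < 5, holds.
  Pia: 1 of 5 neighbours < 2, holds.
Round 3 — no new infections; cascade stops.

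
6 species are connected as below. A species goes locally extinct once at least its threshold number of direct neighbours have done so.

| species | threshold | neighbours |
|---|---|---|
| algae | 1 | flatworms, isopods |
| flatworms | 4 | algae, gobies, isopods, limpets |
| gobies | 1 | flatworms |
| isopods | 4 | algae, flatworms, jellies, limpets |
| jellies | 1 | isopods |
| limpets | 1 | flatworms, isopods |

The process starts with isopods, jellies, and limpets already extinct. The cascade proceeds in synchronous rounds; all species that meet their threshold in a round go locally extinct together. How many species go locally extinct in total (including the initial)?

Round 1 — isopods, jellies, limpets go locally extinct (initial).
Round 2 — checking thresholds:
  algae: 1 of 2 neighbours ≥ 1, goes locally extinct.
  flatworms: 2 of 4 neighbours < 4, holds.
Round 3 — no new extinctions; cascade stops.

4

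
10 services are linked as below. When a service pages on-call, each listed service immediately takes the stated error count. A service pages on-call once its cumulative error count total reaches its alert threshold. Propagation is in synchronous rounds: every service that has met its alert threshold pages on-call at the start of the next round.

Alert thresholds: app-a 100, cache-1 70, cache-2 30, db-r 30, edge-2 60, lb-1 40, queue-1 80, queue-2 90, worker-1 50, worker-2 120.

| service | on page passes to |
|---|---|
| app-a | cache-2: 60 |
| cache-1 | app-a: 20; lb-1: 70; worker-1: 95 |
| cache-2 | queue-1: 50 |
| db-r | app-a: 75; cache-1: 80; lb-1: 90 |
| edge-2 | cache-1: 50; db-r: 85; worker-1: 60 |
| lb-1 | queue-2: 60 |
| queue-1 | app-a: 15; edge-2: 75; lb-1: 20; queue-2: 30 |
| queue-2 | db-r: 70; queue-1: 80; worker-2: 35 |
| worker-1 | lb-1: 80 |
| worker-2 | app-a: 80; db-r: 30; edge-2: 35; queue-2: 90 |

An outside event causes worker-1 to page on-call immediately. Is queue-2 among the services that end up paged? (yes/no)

Round 1 — worker-1 pages on-call (initial).
  lb-1: +80 → 80 ≥ 40
Round 2 — lb-1 pages on-call.
  queue-2: +60 → 60 < 90
No further pages.

no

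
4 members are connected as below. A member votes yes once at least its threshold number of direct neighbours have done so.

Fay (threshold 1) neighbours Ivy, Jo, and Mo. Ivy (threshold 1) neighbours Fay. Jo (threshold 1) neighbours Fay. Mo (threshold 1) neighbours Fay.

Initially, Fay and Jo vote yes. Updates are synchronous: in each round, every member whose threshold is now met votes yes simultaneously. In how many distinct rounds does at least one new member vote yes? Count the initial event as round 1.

2

Round 1 — Fay, Jo vote yes (initial).
Round 2 — checking thresholds:
  Ivy: 1 of 1 neighbours ≥ 1, votes yes.
  Mo: 1 of 1 neighbours ≥ 1, votes yes.
Round 3 — no new yes votes; cascade stops.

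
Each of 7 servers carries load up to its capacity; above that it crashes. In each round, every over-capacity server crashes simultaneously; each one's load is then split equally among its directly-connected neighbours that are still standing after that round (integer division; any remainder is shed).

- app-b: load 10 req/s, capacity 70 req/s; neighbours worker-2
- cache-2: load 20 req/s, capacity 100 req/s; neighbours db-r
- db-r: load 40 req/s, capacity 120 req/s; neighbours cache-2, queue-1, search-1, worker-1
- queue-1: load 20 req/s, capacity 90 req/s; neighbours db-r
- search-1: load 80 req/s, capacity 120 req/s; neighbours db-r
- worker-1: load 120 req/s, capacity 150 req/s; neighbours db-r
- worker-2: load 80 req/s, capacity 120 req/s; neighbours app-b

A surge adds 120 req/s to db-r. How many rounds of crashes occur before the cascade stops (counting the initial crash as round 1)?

2

Round 1 — db-r at 160 > 120. db-r crashes.
  db-r sheds 160 req/s to cache-2, queue-1, search-1, worker-1: 40 each.
    cache-2: 20+40 = 60 ≤ 100
    queue-1: 20+40 = 60 ≤ 90
    search-1: 80+40 = 120 ≤ 120
    worker-1: 120+40 = 160 > 150
Round 2 — worker-1 crashes.
  worker-1 sheds 160 req/s: no online neighbours, lost.
No further crashes.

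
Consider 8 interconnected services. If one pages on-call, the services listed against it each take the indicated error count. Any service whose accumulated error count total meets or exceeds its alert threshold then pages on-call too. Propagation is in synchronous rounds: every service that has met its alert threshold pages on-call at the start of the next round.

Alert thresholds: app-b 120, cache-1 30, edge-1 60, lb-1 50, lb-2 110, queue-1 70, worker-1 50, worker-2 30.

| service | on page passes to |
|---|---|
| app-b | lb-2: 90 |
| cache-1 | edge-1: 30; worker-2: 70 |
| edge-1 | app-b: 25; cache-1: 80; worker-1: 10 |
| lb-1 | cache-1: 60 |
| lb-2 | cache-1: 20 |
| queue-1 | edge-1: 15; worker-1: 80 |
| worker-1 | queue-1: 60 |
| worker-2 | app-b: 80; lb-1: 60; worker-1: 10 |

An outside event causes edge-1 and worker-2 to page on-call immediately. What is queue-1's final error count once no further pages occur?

Round 1 — edge-1, worker-2 page on-call (initial).
  app-b: +25+80 → 105 < 120
  cache-1: +80 → 80 ≥ 30
  lb-1: +60 → 60 ≥ 50
  worker-1: +10+10 → 20 < 50
Round 2 — cache-1, lb-1 page on-call.
No further pages.

0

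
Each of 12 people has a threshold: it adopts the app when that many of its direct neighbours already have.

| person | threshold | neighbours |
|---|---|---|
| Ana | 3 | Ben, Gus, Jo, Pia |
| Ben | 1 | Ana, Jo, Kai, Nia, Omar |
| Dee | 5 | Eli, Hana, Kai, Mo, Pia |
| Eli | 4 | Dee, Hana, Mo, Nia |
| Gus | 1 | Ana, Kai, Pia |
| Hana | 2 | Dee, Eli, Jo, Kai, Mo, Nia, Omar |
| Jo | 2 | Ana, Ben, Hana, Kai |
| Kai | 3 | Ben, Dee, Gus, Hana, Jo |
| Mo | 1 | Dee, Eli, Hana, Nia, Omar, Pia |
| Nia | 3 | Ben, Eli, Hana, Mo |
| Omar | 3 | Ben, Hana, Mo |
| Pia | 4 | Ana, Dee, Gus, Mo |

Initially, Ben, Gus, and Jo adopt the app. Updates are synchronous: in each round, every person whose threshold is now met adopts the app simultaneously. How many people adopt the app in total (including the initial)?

9

Round 1 — Ben, Gus, Jo adopt the app (initial).
Round 2 — checking thresholds:
  Ana: 3 of 4 neighbours ≥ 3, adopts the app.
  Hana: 1 of 7 neighbours < 2, not yet.
  Kai: 3 of 5 neighbours ≥ 3, adopts the app.
  Nia: 1 of 4 neighbours < 3, not yet.
  Omar: 1 of 3 neighbours < 3, not yet.
  Pia: 1 of 4 neighbours < 4, not yet.
Round 3 — checking thresholds:
  Dee: 1 of 5 neighbours < 5, not yet.
  Hana: 2 of 7 neighbours ≥ 2, adopts the app.
  Nia: 1 of 4 neighbours < 3, not yet.
  Omar: 1 of 3 neighbours < 3, not yet.
  Pia: 2 of 4 neighbours < 4, not yet.
Round 4 — checking thresholds:
  Dee: 2 of 5 neighbours < 5, not yet.
  Eli: 1 of 4 neighbours < 4, not yet.
  Mo: 1 of 6 neighbours ≥ 1, adopts the app.
  Nia: 2 of 4 neighbours < 3, not yet.
  Omar: 2 of 3 neighbours < 3, not yet.
  Pia: 2 of 4 neighbours < 4, not yet.
Round 5 — checking thresholds:
  Dee: 3 of 5 neighbours < 5, not yet.
  Eli: 2 of 4 neighbours < 4, not yet.
  Nia: 3 of 4 neighbours ≥ 3, adopts the app.
  Omar: 3 of 3 neighbours ≥ 3, adopts the app.
  Pia: 3 of 4 neighbours < 4, not yet.
Round 6 — no new adoptions; cascade stops.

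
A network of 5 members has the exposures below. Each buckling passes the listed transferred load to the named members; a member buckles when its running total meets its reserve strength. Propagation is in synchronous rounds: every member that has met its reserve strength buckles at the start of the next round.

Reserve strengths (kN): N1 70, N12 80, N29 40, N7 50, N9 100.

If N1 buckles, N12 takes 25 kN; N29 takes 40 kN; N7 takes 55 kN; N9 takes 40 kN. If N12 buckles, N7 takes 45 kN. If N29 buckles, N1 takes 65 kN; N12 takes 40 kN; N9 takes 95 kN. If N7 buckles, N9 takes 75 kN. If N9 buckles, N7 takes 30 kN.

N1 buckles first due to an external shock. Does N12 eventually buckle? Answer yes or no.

Round 1 — N1 buckles (initial).
  N12: +25 → 25 < 80
  N29: +40 → 40 ≥ 40
  N7: +55 → 55 ≥ 50
  N9: +40 → 40 < 100
Round 2 — N29, N7 buckle.
  N12: +40 → 65 < 80
  N9: +95+75 → 210 ≥ 100
Round 3 — N9 buckles.
No further bucklings.

no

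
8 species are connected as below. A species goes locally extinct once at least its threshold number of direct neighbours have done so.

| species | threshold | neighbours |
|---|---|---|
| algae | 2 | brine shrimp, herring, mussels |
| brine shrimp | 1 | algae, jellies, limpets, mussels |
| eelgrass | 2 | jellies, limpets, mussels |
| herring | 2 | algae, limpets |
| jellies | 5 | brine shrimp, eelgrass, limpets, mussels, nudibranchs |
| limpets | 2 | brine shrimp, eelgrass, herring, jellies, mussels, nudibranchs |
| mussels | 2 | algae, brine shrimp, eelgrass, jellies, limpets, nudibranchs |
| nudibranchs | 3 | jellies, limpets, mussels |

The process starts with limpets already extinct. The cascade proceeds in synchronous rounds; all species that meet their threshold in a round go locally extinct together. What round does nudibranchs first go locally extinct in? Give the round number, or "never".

never

Round 1 — limpets goes locally extinct (initial).
Round 2 — checking thresholds:
  brine shrimp: 1 of 4 neighbours ≥ 1, goes locally extinct.
  eelgrass: 1 of 3 neighbours < 2, below threshold.
  herring: 1 of 2 neighbours < 2, below threshold.
  jellies: 1 of 5 neighbours < 5, below threshold.
  mussels: 1 of 6 neighbours < 2, below threshold.
  nudibranchs: 1 of 3 neighbours < 3, below threshold.
Round 3 — checking thresholds:
  algae: 1 of 3 neighbours < 2, below threshold.
  eelgrass: 1 of 3 neighbours < 2, below threshold.
  herring: 1 of 2 neighbours < 2, below threshold.
  jellies: 2 of 5 neighbours < 5, below threshold.
  mussels: 2 of 6 neighbours ≥ 2, goes locally extinct.
  nudibranchs: 1 of 3 neighbours < 3, below threshold.
Round 4 — checking thresholds:
  algae: 2 of 3 neighbours ≥ 2, goes locally extinct.
  eelgrass: 2 of 3 neighbours ≥ 2, goes locally extinct.
  herring: 1 of 2 neighbours < 2, below threshold.
  jellies: 3 of 5 neighbours < 5, below threshold.
  nudibranchs: 2 of 3 neighbours < 3, below threshold.
Round 5 — checking thresholds:
  herring: 2 of 2 neighbours ≥ 2, goes locally extinct.
  jellies: 4 of 5 neighbours < 5, below threshold.
  nudibranchs: 2 of 3 neighbours < 3, below threshold.
Round 6 — no new extinctions; cascade stops.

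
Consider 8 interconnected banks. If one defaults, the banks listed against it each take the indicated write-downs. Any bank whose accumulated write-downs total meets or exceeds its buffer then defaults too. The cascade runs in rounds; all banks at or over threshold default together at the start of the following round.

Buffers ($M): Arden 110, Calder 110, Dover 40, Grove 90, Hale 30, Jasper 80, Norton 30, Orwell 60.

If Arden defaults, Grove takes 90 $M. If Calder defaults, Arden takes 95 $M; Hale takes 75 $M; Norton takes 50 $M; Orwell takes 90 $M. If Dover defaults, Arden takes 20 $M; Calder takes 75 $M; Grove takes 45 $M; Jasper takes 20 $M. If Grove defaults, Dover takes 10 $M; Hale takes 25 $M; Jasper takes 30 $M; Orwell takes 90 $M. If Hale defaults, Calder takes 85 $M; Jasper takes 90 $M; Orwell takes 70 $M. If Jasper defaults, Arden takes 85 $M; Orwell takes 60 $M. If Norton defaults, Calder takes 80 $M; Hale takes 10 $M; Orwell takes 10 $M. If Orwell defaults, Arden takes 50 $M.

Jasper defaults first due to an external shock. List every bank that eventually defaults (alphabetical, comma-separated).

Round 1 — Jasper defaults (initial).
  Arden: +85 → 85 < 110
  Orwell: +60 → 60 ≥ 60
Round 2 — Orwell defaults.
  Arden: +50 → 135 ≥ 110
Round 3 — Arden defaults.
  Grove: +90 → 90 ≥ 90
Round 4 — Grove defaults.
  Dover: +10 → 10 < 40
  Hale: +25 → 25 < 30
No further defaults.

Arden, Grove, Jasper, Orwell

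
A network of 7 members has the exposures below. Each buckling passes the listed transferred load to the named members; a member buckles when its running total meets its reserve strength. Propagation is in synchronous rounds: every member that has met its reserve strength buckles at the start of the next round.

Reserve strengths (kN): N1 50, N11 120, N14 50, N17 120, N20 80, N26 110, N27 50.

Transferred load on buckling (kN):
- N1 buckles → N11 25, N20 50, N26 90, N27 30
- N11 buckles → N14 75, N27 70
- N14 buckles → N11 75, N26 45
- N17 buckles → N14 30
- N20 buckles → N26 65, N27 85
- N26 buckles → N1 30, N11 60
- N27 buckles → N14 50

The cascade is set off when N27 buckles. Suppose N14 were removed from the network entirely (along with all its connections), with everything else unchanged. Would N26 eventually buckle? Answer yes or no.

With N14 removed:
Round 1 — N27 buckles (initial).
No further bucklings.

no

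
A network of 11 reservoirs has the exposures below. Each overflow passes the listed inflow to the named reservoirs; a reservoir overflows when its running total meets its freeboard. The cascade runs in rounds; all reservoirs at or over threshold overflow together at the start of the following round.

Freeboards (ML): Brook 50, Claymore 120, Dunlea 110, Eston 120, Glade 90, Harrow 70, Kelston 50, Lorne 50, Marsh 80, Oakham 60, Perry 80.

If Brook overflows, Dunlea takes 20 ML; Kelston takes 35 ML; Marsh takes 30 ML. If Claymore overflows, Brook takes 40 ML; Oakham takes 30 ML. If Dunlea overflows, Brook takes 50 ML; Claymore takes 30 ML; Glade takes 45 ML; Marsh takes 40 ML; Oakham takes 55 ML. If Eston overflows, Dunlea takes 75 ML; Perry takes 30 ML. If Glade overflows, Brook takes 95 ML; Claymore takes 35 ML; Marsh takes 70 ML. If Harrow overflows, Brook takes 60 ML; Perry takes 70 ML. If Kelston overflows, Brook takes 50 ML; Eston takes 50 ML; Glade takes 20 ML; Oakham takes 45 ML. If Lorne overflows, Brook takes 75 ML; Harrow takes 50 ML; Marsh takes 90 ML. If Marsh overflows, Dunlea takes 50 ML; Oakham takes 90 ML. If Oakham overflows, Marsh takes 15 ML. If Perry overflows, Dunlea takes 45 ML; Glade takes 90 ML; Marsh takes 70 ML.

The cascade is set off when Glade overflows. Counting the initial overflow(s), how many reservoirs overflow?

Round 1 — Glade overflows (initial).
  Brook: +95 → 95 ≥ 50
  Claymore: +35 → 35 < 120
  Marsh: +70 → 70 < 80
Round 2 — Brook overflows.
  Dunlea: +20 → 20 < 110
  Kelston: +35 → 35 < 50
  Marsh: +30 → 100 ≥ 80
Round 3 — Marsh overflows.
  Dunlea: +50 → 70 < 110
  Oakham: +90 → 90 ≥ 60
Round 4 — Oakham overflows.
No further overflows.

4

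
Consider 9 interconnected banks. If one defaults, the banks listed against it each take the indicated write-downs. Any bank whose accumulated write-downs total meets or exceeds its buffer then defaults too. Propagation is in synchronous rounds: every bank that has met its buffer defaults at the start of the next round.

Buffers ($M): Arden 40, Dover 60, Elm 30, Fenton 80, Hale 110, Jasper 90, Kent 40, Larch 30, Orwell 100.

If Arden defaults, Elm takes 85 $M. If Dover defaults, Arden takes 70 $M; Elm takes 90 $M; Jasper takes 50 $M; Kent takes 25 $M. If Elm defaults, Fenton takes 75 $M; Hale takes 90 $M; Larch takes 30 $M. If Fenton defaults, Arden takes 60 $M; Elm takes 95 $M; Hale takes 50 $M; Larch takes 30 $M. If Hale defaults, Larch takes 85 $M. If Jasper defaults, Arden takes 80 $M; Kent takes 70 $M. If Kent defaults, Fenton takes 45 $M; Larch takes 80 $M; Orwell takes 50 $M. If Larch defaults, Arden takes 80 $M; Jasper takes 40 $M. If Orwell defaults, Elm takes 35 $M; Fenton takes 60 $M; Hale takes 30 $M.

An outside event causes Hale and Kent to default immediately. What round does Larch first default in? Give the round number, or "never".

2

Round 1 — Hale, Kent default (initial).
  Fenton: +45 → 45 < 80
  Larch: +85+80 → 165 ≥ 30
  Orwell: +50 → 50 < 100
Round 2 — Larch defaults.
  Arden: +80 → 80 ≥ 40
  Jasper: +40 → 40 < 90
Round 3 — Arden defaults.
  Elm: +85 → 85 ≥ 30
Round 4 — Elm defaults.
  Fenton: +75 → 120 ≥ 80
Round 5 — Fenton defaults.
No further defaults.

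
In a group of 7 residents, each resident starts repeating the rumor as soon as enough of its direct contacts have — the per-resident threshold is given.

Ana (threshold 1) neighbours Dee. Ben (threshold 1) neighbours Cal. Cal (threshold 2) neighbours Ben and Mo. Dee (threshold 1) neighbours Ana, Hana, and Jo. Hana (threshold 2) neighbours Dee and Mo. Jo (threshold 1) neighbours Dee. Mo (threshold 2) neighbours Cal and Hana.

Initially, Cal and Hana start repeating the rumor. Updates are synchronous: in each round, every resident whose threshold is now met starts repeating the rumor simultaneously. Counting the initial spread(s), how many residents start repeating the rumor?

Round 1 — Cal, Hana start repeating the rumor (initial).
Round 2 — checking thresholds:
  Ben: 1 of 1 neighbours ≥ 1, starts repeating the rumor.
  Dee: 1 of 3 neighbours ≥ 1, starts repeating the rumor.
  Mo: 2 of 2 neighbours ≥ 2, starts repeating the rumor.
Round 3 — checking thresholds:
  Ana: 1 of 1 neighbours ≥ 1, starts repeating the rumor.
  Jo: 1 of 1 neighbours ≥ 1, starts repeating the rumor.
Round 4 — no new spreads; cascade stops.

7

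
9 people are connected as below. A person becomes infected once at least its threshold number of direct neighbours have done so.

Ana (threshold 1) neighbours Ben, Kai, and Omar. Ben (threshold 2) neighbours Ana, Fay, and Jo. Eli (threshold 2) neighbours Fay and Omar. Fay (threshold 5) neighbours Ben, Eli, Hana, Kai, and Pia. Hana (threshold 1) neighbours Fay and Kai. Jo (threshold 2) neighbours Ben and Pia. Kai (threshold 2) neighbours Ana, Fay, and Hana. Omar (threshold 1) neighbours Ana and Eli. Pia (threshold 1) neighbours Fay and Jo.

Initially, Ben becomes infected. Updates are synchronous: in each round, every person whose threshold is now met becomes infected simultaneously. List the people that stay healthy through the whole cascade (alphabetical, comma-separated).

Eli, Fay, Hana, Jo, Kai, Pia

Round 1 — Ben becomes infected (initial).
Round 2 — checking thresholds:
  Ana: 1 of 3 neighbours ≥ 1, becomes infected.
  Fay: 1 of 5 neighbours < 5, not yet.
  Jo: 1 of 2 neighbours < 2, not yet.
Round 3 — checking thresholds:
  Fay: 1 of 5 neighbours < 5, not yet.
  Jo: 1 of 2 neighbours < 2, not yet.
  Kai: 1 of 3 neighbours < 2, not yet.
  Omar: 1 of 2 neighbours ≥ 1, becomes infected.
Round 4 — no new infections; cascade stops.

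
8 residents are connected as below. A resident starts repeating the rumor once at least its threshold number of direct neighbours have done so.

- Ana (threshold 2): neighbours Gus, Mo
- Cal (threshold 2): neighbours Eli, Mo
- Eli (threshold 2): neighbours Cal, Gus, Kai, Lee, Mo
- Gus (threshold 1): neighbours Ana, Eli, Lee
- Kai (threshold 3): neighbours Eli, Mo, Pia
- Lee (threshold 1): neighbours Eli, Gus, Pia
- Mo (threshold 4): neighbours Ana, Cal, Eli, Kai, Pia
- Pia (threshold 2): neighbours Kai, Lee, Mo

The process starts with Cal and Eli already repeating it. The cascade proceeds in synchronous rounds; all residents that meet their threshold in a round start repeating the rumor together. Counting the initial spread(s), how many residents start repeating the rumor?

Round 1 — Cal, Eli start repeating the rumor (initial).
Round 2 — checking thresholds:
  Gus: 1 of 3 neighbours ≥ 1, starts repeating the rumor.
  Kai: 1 of 3 neighbours < 3, not yet.
  Lee: 1 of 3 neighbours ≥ 1, starts repeating the rumor.
  Mo: 2 of 5 neighbours < 4, not yet.
Round 3 — no new spreads; cascade stops.

4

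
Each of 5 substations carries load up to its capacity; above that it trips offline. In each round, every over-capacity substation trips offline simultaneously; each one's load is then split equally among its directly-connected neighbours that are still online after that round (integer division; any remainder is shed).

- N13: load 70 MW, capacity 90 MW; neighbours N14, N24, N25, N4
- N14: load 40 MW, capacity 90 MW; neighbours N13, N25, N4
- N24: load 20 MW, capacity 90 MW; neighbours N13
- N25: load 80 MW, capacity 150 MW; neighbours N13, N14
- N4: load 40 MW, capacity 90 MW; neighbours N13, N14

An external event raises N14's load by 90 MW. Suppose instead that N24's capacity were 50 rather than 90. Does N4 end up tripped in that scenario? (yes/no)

With N24's capacity at 50:
Round 1 — N14 at 130 > 90. N14 trips offline.
  N14 sheds 130 MW to N13, N25, N4: 43 each (1 lost).
    N13: 70+43 = 113 > 90
    N25: 80+43 = 123 ≤ 150
    N4: 40+43 = 83 ≤ 90
Round 2 — N13 trips offline.
  N13 sheds 113 MW to N24, N25, N4: 37 each (2 lost).
    N24: 20+37 = 57 > 50
    N25: 123+37 = 160 > 150
    N4: 83+37 = 120 > 90
Round 3 — N24, N25, N4 trip offline.
  N24 sheds 57 MW: no online neighbours, lost.
  N25 sheds 160 MW: no online neighbours, lost.
  N4 sheds 120 MW: no online neighbours, lost.
No further trips.

yes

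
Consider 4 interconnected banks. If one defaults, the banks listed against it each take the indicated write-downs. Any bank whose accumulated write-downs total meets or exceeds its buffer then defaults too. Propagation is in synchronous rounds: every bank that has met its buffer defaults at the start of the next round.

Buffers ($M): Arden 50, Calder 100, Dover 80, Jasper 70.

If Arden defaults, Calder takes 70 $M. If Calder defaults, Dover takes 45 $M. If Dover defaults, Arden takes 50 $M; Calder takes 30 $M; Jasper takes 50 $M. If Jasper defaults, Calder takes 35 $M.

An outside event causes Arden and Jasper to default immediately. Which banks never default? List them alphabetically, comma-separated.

Dover

Round 1 — Arden, Jasper default (initial).
  Calder: +70+35 → 105 ≥ 100
Round 2 — Calder defaults.
  Dover: +45 → 45 < 80
No further defaults.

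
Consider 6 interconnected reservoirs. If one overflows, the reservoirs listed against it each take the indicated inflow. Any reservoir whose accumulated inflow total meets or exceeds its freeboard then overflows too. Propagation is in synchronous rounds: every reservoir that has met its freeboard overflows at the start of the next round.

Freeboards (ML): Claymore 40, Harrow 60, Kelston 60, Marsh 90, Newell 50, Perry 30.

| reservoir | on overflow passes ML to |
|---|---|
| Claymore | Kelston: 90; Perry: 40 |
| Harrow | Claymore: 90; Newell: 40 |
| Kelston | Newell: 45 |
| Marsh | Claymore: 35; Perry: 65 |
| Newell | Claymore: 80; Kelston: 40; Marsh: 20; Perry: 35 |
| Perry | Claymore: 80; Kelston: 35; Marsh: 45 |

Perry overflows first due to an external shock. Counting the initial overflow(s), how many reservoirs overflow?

Round 1 — Perry overflows (initial).
  Claymore: +80 → 80 ≥ 40
  Kelston: +35 → 35 < 60
  Marsh: +45 → 45 < 90
Round 2 — Claymore overflows.
  Kelston: +90 → 125 ≥ 60
Round 3 — Kelston overflows.
  Newell: +45 → 45 < 50
No further overflows.

3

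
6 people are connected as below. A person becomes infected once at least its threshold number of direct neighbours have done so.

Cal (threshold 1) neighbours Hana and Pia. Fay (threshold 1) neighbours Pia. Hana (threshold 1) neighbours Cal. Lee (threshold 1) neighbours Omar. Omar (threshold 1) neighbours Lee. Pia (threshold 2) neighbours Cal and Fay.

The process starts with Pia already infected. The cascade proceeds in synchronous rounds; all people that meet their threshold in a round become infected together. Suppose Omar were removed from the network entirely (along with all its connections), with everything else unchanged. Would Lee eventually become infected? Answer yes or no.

With Omar removed:
Round 1 — Pia becomes infected (initial).
Round 2 — checking thresholds:
  Cal: 1 of 2 neighbours ≥ 1, becomes infected.
  Fay: 1 of 1 neighbours ≥ 1, becomes infected.
Round 3 — checking thresholds:
  Hana: 1 of 1 neighbours ≥ 1, becomes infected.
Round 4 — no new infections; cascade stops.

no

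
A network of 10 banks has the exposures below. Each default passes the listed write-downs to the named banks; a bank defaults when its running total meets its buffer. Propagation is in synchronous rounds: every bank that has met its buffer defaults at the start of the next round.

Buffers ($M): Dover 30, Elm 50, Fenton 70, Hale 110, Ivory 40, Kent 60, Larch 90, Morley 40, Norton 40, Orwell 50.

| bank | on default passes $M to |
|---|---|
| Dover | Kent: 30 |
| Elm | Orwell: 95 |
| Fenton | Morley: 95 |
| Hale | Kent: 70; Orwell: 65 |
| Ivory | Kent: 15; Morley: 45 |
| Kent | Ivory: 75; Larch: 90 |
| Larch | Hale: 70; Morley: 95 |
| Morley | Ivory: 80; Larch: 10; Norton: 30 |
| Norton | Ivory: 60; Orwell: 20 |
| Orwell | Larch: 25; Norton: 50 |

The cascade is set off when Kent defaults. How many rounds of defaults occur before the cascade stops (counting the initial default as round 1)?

Round 1 — Kent defaults (initial).
  Ivory: +75 → 75 ≥ 40
  Larch: +90 → 90 ≥ 90
Round 2 — Ivory, Larch default.
  Hale: +70 → 70 < 110
  Morley: +45+95 → 140 ≥ 40
Round 3 — Morley defaults.
  Norton: +30 → 30 < 40
No further defaults.

3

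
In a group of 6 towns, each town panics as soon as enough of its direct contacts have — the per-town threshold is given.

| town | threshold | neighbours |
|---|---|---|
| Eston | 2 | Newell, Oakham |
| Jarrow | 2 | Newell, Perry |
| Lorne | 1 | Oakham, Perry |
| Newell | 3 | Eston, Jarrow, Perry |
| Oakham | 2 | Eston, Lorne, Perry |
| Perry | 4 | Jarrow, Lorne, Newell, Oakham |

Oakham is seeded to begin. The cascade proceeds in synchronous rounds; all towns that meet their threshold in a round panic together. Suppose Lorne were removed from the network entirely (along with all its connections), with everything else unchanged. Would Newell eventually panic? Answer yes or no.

no

With Lorne removed:
Round 1 — Oakham panics (initial).
Round 2 — no new panics; cascade stops.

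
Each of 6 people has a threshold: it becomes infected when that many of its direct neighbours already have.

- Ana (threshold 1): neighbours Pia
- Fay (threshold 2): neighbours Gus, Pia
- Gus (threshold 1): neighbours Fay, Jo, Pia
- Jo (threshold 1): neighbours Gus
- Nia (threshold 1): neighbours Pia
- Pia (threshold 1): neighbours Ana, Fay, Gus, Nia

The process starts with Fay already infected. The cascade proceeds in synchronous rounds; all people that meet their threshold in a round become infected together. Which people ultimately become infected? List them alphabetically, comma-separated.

Ana, Fay, Gus, Jo, Nia, Pia

Round 1 — Fay becomes infected (initial).
Round 2 — checking thresholds:
  Gus: 1 of 3 neighbours ≥ 1, becomes infected.
  Pia: 1 of 4 neighbours ≥ 1, becomes infected.
Round 3 — checking thresholds:
  Ana: 1 of 1 neighbours ≥ 1, becomes infected.
  Jo: 1 of 1 neighbours ≥ 1, becomes infected.
  Nia: 1 of 1 neighbours ≥ 1, becomes infected.
Round 4 — no new infections; cascade stops.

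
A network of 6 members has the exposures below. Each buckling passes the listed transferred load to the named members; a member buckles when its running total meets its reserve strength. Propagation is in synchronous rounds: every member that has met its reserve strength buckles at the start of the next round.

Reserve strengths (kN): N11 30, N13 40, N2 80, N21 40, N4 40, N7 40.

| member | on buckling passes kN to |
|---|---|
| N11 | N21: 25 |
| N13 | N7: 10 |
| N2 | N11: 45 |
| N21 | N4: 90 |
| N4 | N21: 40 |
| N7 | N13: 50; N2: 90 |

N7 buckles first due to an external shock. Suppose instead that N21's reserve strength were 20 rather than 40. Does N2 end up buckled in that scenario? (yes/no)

yes

With N21's reserve strength at 20:
Round 1 — N7 buckles (initial).
  N13: +50 → 50 ≥ 40
  N2: +90 → 90 ≥ 80
Round 2 — N13, N2 buckle.
  N11: +45 → 45 ≥ 30
Round 3 — N11 buckles.
  N21: +25 → 25 ≥ 20
Round 4 — N21 buckles.
  N4: +90 → 90 ≥ 40
Round 5 — N4 buckles.
No further bucklings.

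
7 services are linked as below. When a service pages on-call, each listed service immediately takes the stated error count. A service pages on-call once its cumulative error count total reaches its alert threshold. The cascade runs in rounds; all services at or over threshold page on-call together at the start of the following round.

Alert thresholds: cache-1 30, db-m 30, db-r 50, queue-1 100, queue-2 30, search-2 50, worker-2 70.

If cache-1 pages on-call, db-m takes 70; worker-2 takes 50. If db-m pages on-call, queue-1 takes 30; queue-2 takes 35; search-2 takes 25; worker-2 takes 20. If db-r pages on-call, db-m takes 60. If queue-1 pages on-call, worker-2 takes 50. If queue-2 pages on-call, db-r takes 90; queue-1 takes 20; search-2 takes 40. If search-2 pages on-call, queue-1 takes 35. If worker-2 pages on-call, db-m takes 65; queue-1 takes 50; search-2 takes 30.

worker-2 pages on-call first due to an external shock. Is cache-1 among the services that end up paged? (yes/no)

Round 1 — worker-2 pages on-call (initial).
  db-m: +65 → 65 ≥ 30
  queue-1: +50 → 50 < 100
  search-2: +30 → 30 < 50
Round 2 — db-m pages on-call.
  queue-1: +30 → 80 < 100
  queue-2: +35 → 35 ≥ 30
  search-2: +25 → 55 ≥ 50
Round 3 — queue-2, search-2 page on-call.
  db-r: +90 → 90 ≥ 50
  queue-1: +20+35 → 135 ≥ 100
Round 4 — db-r, queue-1 page on-call.
No further pages.

no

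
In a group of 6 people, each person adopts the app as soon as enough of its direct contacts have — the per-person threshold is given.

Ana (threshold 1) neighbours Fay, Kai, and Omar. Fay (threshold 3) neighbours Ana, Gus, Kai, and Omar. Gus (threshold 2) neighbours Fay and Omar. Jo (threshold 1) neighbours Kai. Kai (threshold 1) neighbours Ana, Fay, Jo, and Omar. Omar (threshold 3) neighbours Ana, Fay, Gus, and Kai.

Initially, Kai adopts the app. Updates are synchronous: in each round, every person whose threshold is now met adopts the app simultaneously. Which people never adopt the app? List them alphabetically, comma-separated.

Fay, Gus, Omar

Round 1 — Kai adopts the app (initial).
Round 2 — checking thresholds:
  Ana: 1 of 3 neighbours ≥ 1, adopts the app.
  Fay: 1 of 4 neighbours < 3, not yet.
  Jo: 1 of 1 neighbours ≥ 1, adopts the app.
  Omar: 1 of 4 neighbours < 3, not yet.
Round 3 — no new adoptions; cascade stops.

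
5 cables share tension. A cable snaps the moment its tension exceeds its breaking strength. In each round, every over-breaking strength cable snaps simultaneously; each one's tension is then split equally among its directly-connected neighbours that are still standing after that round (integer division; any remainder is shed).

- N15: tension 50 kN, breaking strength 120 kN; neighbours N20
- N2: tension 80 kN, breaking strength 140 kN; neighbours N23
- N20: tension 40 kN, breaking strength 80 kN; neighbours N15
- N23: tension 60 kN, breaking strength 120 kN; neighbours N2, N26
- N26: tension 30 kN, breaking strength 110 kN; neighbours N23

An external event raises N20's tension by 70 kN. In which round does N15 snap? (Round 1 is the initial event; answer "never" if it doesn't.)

Round 1 — N20 at 110 > 80. N20 snaps.
  N20 sheds 110 kN to N15: 110 each.
    N15: 50+110 = 160 > 120
Round 2 — N15 snaps.
  N15 sheds 160 kN: no online neighbours, lost.
No further breaks.

2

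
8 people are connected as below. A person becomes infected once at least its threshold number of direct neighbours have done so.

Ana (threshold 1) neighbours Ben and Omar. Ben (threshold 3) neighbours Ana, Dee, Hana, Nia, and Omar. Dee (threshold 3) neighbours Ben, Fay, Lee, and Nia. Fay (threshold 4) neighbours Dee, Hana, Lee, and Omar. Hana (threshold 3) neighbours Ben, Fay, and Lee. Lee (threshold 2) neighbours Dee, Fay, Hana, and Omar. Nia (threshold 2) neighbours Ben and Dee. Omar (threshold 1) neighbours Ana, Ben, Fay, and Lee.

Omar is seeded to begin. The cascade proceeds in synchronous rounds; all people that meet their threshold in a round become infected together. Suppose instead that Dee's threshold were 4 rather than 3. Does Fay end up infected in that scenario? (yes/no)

With Dee's threshold at 4:
Round 1 — Omar becomes infected (initial).
Round 2 — checking thresholds:
  Ana: 1 of 2 neighbours ≥ 1, becomes infected.
  Ben: 1 of 5 neighbours < 3, not yet.
  Fay: 1 of 4 neighbours < 4, not yet.
  Lee: 1 of 4 neighbours < 2, not yet.
Round 3 — no new infections; cascade stops.

no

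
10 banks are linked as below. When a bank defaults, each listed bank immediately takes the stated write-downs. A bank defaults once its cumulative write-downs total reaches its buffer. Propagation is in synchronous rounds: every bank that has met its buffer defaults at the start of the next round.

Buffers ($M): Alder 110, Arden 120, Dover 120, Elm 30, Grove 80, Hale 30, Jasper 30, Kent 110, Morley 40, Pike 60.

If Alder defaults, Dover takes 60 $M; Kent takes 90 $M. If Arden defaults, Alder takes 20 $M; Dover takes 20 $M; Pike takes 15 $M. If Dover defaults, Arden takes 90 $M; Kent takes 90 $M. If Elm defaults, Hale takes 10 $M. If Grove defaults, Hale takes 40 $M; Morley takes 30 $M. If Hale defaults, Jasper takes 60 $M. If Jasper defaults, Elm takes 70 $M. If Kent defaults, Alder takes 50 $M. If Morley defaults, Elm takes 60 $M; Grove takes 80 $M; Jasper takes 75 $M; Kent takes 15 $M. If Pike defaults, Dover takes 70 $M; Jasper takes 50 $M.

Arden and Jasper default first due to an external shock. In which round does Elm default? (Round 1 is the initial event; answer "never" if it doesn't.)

2

Round 1 — Arden, Jasper default (initial).
  Alder: +20 → 20 < 110
  Dover: +20 → 20 < 120
  Elm: +70 → 70 ≥ 30
  Pike: +15 → 15 < 60
Round 2 — Elm defaults.
  Hale: +10 → 10 < 30
No further defaults.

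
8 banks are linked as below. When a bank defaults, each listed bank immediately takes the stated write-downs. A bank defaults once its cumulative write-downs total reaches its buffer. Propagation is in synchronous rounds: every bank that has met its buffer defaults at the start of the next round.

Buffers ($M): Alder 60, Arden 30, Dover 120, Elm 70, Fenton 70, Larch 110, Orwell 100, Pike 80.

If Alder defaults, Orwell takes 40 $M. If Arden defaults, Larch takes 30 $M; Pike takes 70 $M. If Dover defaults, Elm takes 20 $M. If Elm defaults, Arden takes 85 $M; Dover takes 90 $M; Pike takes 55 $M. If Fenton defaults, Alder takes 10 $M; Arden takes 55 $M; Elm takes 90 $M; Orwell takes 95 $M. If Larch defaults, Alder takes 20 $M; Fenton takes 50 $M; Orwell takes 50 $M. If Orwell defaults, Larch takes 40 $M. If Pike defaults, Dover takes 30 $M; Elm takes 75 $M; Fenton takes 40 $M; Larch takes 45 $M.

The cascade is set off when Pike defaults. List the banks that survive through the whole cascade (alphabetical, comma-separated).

Alder, Fenton, Larch, Orwell

Round 1 — Pike defaults (initial).
  Dover: +30 → 30 < 120
  Elm: +75 → 75 ≥ 70
  Fenton: +40 → 40 < 70
  Larch: +45 → 45 < 110
Round 2 — Elm defaults.
  Arden: +85 → 85 ≥ 30
  Dover: +90 → 120 ≥ 120
Round 3 — Arden, Dover default.
  Larch: +30 → 75 < 110
No further defaults.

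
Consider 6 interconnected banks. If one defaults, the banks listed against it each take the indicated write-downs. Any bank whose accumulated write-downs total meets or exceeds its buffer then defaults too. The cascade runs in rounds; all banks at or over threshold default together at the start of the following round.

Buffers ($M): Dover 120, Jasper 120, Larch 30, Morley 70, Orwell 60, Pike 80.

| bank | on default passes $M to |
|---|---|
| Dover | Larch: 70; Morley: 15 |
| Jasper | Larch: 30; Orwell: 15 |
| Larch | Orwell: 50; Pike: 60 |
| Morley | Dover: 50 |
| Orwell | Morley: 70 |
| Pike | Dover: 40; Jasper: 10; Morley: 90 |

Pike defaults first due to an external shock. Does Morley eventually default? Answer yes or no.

yes

Round 1 — Pike defaults (initial).
  Dover: +40 → 40 < 120
  Jasper: +10 → 10 < 120
  Morley: +90 → 90 ≥ 70
Round 2 — Morley defaults.
  Dover: +50 → 90 < 120
No further defaults.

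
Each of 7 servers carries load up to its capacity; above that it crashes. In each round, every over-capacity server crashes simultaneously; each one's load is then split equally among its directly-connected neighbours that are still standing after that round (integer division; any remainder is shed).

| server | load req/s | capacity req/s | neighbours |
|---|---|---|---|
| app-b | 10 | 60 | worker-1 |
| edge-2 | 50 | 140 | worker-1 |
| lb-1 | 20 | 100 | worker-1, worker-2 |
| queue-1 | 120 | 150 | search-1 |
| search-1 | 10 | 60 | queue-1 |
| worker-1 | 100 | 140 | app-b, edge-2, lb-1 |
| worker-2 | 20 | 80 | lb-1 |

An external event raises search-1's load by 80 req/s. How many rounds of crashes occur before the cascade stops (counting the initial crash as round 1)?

2

Round 1 — search-1 at 90 > 60. search-1 crashes.
  search-1 sheds 90 req/s to queue-1: 90 each.
    queue-1: 120+90 = 210 > 150
Round 2 — queue-1 crashes.
  queue-1 sheds 210 req/s: no online neighbours, lost.
No further crashes.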